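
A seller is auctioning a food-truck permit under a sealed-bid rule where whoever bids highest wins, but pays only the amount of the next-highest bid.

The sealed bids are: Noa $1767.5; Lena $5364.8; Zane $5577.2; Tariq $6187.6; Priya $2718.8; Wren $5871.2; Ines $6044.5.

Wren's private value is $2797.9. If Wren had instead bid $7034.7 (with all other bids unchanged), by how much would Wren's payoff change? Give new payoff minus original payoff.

The highest bid among the other bidders is $6187.6; Wren's bid doesn't change that.
Original bid $5871.2: Wren is not highest (top rival bid is $6187.6); payoff $0.
Alternative bid $7034.7: Wren is highest, pays the top rival bid $6187.6; payoff $2797.9 − $6187.6 = −$3389.7.
Change in payoff = −$3389.7 − ($0) = −$3389.7.

−$3389.7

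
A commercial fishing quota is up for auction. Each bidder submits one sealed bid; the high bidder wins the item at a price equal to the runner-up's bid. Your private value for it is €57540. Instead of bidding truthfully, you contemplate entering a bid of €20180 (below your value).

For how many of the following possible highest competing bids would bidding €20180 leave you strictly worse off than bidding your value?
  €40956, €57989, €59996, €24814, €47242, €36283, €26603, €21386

The deviation hurts exactly when the highest competing bid lies strictly between €20180 and €57540 — underbidding then forfeits a profitable win.
€40956: inside the interval → strictly worse (loss €16584).
€57989: above both → same outcome either way.
€59996: above both → same outcome either way.
€24814: inside the interval → strictly worse (loss €32726).
€47242: inside the interval → strictly worse (loss €10298).
€36283: inside the interval → strictly worse (loss €21257).
€26603: inside the interval → strictly worse (loss €30937).
€21386: inside the interval → strictly worse (loss €36154).
Count: 6.

6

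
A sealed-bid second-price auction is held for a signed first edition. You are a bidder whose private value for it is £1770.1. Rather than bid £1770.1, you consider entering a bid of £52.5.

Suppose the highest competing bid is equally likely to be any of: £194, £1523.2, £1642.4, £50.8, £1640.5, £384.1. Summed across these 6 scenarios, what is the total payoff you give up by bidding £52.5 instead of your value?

£3466.3

The deviation costs you only when the competing bid falls strictly between £52.5 and £1770.1; elsewhere both bids give the same outcome.
£194: truthful payoff £1576.1, deviation payoff £0 → loss £1576.1.
£1523.2: truthful payoff £246.9, deviation payoff £0 → loss £246.9.
£1642.4: truthful payoff £127.7, deviation payoff £0 → loss £127.7.
£50.8: outcomes coincide → loss £0.
£1640.5: truthful payoff £129.6, deviation payoff £0 → loss £129.6.
£384.1: truthful payoff £1386, deviation payoff £0 → loss £1386.
Total loss = £1576.1 + £246.9 + £127.7 + £129.6 + £1386 = £3466.3.
Truthful bidding weakly dominates here: raising your bid can only win items priced above your value, and lowering it can only forfeit items priced below.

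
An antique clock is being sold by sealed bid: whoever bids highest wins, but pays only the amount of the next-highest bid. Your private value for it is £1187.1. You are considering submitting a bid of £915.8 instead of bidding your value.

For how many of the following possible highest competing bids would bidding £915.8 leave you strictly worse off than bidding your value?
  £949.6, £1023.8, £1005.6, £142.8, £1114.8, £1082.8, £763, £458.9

The deviation hurts exactly when the highest competing bid lies strictly between £915.8 and £1187.1 — underbidding then forfeits a profitable win.
£949.6: inside the interval → strictly worse (loss £237.5).
£1023.8: inside the interval → strictly worse (loss £163.3).
£1005.6: inside the interval → strictly worse (loss £181.5).
£142.8: below both → same outcome either way.
£1114.8: inside the interval → strictly worse (loss £72.3).
£1082.8: inside the interval → strictly worse (loss £104.3).
£763: below both → same outcome either way.
£458.9: below both → same outcome either way.
Count: 5.

5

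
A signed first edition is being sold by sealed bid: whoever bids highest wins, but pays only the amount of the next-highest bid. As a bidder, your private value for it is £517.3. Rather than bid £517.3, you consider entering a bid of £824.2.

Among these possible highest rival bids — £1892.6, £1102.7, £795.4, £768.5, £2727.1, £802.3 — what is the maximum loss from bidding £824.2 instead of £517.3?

£1892.6: same outcome either way → loss £0.
£1102.7: same outcome either way → loss £0.
£795.4: truthful gives £0, deviation gives −£278.1 → loss £278.1.
£768.5: truthful gives £0, deviation gives −£251.2 → loss £251.2.
£2727.1: same outcome either way → loss £0.
£802.3: truthful gives £0, deviation gives −£285 → loss £285.
Maximum loss: £285.

£285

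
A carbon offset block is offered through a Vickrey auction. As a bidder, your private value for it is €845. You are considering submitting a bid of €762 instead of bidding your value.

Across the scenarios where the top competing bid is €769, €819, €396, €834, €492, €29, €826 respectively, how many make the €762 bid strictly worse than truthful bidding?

4

The deviation hurts exactly when the highest competing bid lies strictly between €762 and €845 — underbidding then forfeits a profitable win.
€769: inside the interval → strictly worse (loss €76).
€819: inside the interval → strictly worse (loss €26).
€396: below both → same outcome either way.
€834: inside the interval → strictly worse (loss €11).
€492: below both → same outcome either way.
€29: below both → same outcome either way.
€826: inside the interval → strictly worse (loss €19).
Count: 4.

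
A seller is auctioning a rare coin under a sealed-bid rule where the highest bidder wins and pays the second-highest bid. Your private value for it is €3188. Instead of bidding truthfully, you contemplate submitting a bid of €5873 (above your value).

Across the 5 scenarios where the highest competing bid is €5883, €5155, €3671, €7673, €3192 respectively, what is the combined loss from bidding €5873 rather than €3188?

€2454

The deviation costs you only when the competing bid falls strictly between €3188 and €5873; elsewhere both bids give the same outcome.
€5883: outcomes coincide → loss €0.
€5155: truthful payoff €0, deviation payoff −€1967 → loss €1967.
€3671: truthful payoff €0, deviation payoff −€483 → loss €483.
€7673: outcomes coincide → loss €0.
€3192: truthful payoff €0, deviation payoff −€4 → loss €4.
Total loss = €1967 + €483 + €4 = €2454.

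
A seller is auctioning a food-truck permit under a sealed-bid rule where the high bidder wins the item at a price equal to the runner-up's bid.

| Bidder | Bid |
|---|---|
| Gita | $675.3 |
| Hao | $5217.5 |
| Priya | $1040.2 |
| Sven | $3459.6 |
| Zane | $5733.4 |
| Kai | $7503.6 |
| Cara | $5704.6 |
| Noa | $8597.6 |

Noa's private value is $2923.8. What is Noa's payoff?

Highest bid: Noa at $8597.6, so Noa wins.
Second-highest bid: Kai at $7503.6 — that is the price the winner pays.
Noa's payoff = value − price = $2923.8 − $7503.6 = −$4579.8.

−$4579.8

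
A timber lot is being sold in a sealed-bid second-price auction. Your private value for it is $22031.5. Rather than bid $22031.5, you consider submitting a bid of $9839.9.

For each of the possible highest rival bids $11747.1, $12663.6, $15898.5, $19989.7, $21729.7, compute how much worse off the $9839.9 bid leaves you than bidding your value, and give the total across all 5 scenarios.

The deviation costs you only when the competing bid falls strictly between $9839.9 and $22031.5; elsewhere both bids give the same outcome.
$11747.1: truthful payoff $10284.4, deviation payoff $0 → loss $10284.4.
$12663.6: truthful payoff $9367.9, deviation payoff $0 → loss $9367.9.
$15898.5: truthful payoff $6133, deviation payoff $0 → loss $6133.
$19989.7: truthful payoff $2041.8, deviation payoff $0 → loss $2041.8.
$21729.7: truthful payoff $301.8, deviation payoff $0 → loss $301.8.
Total loss = $10284.4 + $9367.9 + $6133 + $2041.8 + $301.8 = $28128.9.

$28128.9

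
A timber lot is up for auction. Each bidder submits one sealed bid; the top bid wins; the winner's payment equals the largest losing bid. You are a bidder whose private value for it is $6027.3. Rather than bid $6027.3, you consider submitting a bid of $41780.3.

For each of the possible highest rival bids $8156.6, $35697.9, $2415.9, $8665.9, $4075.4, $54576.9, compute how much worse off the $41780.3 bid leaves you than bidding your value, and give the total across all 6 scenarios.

The deviation costs you only when the competing bid falls strictly between $6027.3 and $41780.3; elsewhere both bids give the same outcome.
$8156.6: truthful payoff $0, deviation payoff −$2129.3 → loss $2129.3.
$35697.9: truthful payoff $0, deviation payoff −$29670.6 → loss $29670.6.
$2415.9: outcomes coincide → loss $0.
$8665.9: truthful payoff $0, deviation payoff −$2638.6 → loss $2638.6.
$4075.4: outcomes coincide → loss $0.
$54576.9: outcomes coincide → loss $0.
Total loss = $2129.3 + $29670.6 + $2638.6 = $34438.5.

$34438.5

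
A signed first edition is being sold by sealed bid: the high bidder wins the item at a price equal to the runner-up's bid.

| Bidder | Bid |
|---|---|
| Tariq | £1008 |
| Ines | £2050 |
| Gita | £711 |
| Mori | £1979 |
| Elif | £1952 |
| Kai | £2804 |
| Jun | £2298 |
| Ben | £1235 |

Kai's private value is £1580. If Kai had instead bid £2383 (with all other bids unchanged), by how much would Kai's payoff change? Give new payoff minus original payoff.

The highest bid among the other bidders is £2298; Kai's bid doesn't change that.
Original bid £2804: Kai is highest, pays the top rival bid £2298; payoff £1580 − £2298 = −£718.
Alternative bid £2383: Kai is highest, pays the top rival bid £2298; payoff £1580 − £2298 = −£718.
Change in payoff = −£718 − (−£718) = £0.

£0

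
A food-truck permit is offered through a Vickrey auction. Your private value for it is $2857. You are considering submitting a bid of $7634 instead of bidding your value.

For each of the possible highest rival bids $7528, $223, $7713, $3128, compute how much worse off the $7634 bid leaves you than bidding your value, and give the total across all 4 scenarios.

$4942

The deviation costs you only when the competing bid falls strictly between $2857 and $7634; elsewhere both bids give the same outcome.
$7528: truthful payoff $0, deviation payoff −$4671 → loss $4671.
$223: outcomes coincide → loss $0.
$7713: outcomes coincide → loss $0.
$3128: truthful payoff $0, deviation payoff −$271 → loss $271.
Total loss = $4671 + $271 = $4942.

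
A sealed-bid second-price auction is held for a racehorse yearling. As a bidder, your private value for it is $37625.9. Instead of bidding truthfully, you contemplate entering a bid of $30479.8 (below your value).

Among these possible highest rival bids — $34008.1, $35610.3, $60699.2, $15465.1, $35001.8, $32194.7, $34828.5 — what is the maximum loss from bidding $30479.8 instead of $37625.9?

$5431.2

$34008.1: truthful gives $3617.8, deviation gives $0 → loss $3617.8.
$35610.3: truthful gives $2015.6, deviation gives $0 → loss $2015.6.
$60699.2: same outcome either way → loss $0.
$15465.1: same outcome either way → loss $0.
$35001.8: truthful gives $2624.1, deviation gives $0 → loss $2624.1.
$32194.7: truthful gives $5431.2, deviation gives $0 → loss $5431.2.
$34828.5: truthful gives $2797.4, deviation gives $0 → loss $2797.4.
Maximum loss: $5431.2.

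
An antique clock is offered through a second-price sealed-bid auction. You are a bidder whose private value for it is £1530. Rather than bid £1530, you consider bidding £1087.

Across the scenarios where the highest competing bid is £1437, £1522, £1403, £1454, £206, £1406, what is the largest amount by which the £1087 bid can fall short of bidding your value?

£127

£1437: truthful gives £93, deviation gives £0 → loss £93.
£1522: truthful gives £8, deviation gives £0 → loss £8.
£1403: truthful gives £127, deviation gives £0 → loss £127.
£1454: truthful gives £76, deviation gives £0 → loss £76.
£206: same outcome either way → loss £0.
£1406: truthful gives £124, deviation gives £0 → loss £124.
Maximum loss: £127.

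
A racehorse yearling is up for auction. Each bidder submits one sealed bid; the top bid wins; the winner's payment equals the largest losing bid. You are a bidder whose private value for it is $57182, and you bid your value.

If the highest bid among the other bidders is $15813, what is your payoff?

$41369

Your bid $57182 exceeds the highest competing bid $15813, so you win.
In a second-price auction the winner pays the second-highest bid, $15813.
Payoff = value − price = $57182 − $15813 = $41369.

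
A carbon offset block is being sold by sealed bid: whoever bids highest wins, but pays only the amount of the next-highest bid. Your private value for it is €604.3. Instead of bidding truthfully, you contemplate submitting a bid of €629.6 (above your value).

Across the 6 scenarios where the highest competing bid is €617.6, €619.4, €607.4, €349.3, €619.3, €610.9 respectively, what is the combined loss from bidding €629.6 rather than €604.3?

€53.1

The deviation costs you only when the competing bid falls strictly between €604.3 and €629.6; elsewhere both bids give the same outcome.
€617.6: truthful payoff €0, deviation payoff −€13.3 → loss €13.3.
€619.4: truthful payoff €0, deviation payoff −€15.1 → loss €15.1.
€607.4: truthful payoff €0, deviation payoff −€3.1 → loss €3.1.
€349.3: outcomes coincide → loss €0.
€619.3: truthful payoff €0, deviation payoff −€15 → loss €15.
€610.9: truthful payoff €0, deviation payoff −€6.6 → loss €6.6.
Total loss = €13.3 + €15.1 + €3.1 + €15 + €6.6 = €53.1.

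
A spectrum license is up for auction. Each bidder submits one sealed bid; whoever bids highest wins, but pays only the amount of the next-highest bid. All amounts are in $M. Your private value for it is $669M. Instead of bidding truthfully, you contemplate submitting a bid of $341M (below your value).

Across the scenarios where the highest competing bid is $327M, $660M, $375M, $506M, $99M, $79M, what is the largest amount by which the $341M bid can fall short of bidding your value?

$294M

$327M: same outcome either way → loss $0M.
$660M: truthful gives $9M, deviation gives $0M → loss $9M.
$375M: truthful gives $294M, deviation gives $0M → loss $294M.
$506M: truthful gives $163M, deviation gives $0M → loss $163M.
$99M: same outcome either way → loss $0M.
$79M: same outcome either way → loss $0M.
Maximum loss: $294M.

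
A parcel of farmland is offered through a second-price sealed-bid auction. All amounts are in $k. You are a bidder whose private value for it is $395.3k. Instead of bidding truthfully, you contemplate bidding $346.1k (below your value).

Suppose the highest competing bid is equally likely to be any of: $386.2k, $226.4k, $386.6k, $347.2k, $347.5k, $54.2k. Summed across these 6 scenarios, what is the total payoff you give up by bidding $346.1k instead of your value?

The deviation costs you only when the competing bid falls strictly between $346.1k and $395.3k; elsewhere both bids give the same outcome.
$386.2k: truthful payoff $9.1k, deviation payoff $0k → loss $9.1k.
$226.4k: outcomes coincide → loss $0k.
$386.6k: truthful payoff $8.7k, deviation payoff $0k → loss $8.7k.
$347.2k: truthful payoff $48.1k, deviation payoff $0k → loss $48.1k.
$347.5k: truthful payoff $47.8k, deviation payoff $0k → loss $47.8k.
$54.2k: outcomes coincide → loss $0k.
Total loss = $9.1k + $8.7k + $48.1k + $47.8k = $113.7k.
Because the price is fixed by the runner-up's bid, deviating from your value can only change a good outcome into a bad one — never the reverse.

$113.7k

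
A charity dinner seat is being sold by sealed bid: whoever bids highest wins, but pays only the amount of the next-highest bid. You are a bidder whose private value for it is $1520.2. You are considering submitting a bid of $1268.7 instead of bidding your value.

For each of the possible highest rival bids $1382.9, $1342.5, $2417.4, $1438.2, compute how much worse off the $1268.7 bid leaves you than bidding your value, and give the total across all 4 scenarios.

$397

The deviation costs you only when the competing bid falls strictly between $1268.7 and $1520.2; elsewhere both bids give the same outcome.
$1382.9: truthful payoff $137.3, deviation payoff $0 → loss $137.3.
$1342.5: truthful payoff $177.7, deviation payoff $0 → loss $177.7.
$2417.4: outcomes coincide → loss $0.
$1438.2: truthful payoff $82, deviation payoff $0 → loss $82.
Total loss = $137.3 + $177.7 + $82 = $397.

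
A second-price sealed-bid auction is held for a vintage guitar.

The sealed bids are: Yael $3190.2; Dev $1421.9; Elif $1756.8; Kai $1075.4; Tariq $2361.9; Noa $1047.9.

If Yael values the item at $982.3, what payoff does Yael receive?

Highest bid: Yael at $3190.2, so Yael wins.
Second-highest bid: Tariq at $2361.9 — that is the price the winner pays.
Yael's payoff = value − price = $982.3 − $2361.9 = −$1379.6.

−$1379.6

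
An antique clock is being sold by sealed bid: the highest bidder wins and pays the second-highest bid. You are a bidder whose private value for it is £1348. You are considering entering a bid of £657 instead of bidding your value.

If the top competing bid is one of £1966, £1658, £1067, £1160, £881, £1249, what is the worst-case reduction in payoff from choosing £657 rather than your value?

£1966: same outcome either way → loss £0.
£1658: same outcome either way → loss £0.
£1067: truthful gives £281, deviation gives £0 → loss £281.
£1160: truthful gives £188, deviation gives £0 → loss £188.
£881: truthful gives £467, deviation gives £0 → loss £467.
£1249: truthful gives £99, deviation gives £0 → loss £99.
Maximum loss: £467.

£467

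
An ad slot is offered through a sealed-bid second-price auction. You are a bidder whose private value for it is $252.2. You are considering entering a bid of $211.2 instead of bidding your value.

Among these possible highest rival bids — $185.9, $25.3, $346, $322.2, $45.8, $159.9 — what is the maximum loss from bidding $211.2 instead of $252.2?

$185.9: same outcome either way → loss $0.
$25.3: same outcome either way → loss $0.
$346: same outcome either way → loss $0.
$322.2: same outcome either way → loss $0.
$45.8: same outcome either way → loss $0.
$159.9: same outcome either way → loss $0.
Maximum loss: $0.

$0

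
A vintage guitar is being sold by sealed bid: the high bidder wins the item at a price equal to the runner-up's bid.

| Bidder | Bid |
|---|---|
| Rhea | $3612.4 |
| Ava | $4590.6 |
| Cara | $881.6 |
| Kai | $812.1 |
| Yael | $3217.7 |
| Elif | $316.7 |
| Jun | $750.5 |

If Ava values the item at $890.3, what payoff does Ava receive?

−$2722.1

Highest bid: Ava at $4590.6, so Ava wins.
Second-highest bid: Rhea at $3612.4 — that is the price the winner pays.
Ava's payoff = value − price = $890.3 − $3612.4 = −$2722.1.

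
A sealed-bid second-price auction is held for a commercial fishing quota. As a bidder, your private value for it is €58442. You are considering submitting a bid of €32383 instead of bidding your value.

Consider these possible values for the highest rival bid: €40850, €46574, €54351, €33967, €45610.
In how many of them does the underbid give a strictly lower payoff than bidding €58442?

5

The deviation hurts exactly when the highest competing bid lies strictly between €32383 and €58442 — underbidding then forfeits a profitable win.
€40850: inside the interval → strictly worse (loss €17592).
€46574: inside the interval → strictly worse (loss €11868).
€54351: inside the interval → strictly worse (loss €4091).
€33967: inside the interval → strictly worse (loss €24475).
€45610: inside the interval → strictly worse (loss €12832).
Count: 5.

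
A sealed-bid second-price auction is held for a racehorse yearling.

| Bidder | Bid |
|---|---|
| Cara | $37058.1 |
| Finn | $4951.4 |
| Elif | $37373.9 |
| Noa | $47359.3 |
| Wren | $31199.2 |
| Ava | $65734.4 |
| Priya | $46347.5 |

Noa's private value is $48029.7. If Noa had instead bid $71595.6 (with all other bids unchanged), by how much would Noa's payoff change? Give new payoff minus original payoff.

The highest bid among the other bidders is $65734.4; Noa's bid doesn't change that.
Original bid $47359.3: Noa is not highest (top rival bid is $65734.4); payoff $0.
Alternative bid $71595.6: Noa is highest, pays the top rival bid $65734.4; payoff $48029.7 − $65734.4 = −$17704.7.
Change in payoff = −$17704.7 − ($0) = −$17704.7.

−$17704.7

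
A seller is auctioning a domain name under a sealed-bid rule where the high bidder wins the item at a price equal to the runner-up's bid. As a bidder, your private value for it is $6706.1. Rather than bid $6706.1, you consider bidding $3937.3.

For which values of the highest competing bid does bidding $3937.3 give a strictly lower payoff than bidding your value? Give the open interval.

If the competing bid is below $3937.3, both bids win at the same price — no difference.
If it is above $6706.1, both bids lose — no difference.
If it lies strictly between $3937.3 and $6706.1, bidding your value wins at a price below your value (positive payoff) while bidding $3937.3 loses (payoff 0).
So the deviation strictly hurts on the open interval ($3937.3, $6706.1).

($3937.3, $6706.1)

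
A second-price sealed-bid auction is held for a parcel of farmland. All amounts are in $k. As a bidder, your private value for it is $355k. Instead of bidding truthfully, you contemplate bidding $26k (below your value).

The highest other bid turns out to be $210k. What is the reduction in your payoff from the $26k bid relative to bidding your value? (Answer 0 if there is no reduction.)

Bidding your value $355k: you win (since $355k > $210k) and pay $210k. Payoff $145k.
Bidding $26k: you lose. Payoff $0k.
The competing bid $210k lies between your shaded bid and your value, so underbidding forfeits an item you could have won at a profitable price.
Loss from deviating = $145k − ($0k) = $145k.
Truthful bidding weakly dominates here: raising your bid can only win items priced above your value, and lowering it can only forfeit items priced below.

$145k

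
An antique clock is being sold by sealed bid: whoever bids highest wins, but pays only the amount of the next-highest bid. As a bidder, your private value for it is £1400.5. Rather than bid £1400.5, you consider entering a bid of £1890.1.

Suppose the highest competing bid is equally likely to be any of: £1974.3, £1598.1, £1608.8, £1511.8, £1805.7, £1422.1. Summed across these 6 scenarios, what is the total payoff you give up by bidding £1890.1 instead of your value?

The deviation costs you only when the competing bid falls strictly between £1400.5 and £1890.1; elsewhere both bids give the same outcome.
£1974.3: outcomes coincide → loss £0.
£1598.1: truthful payoff £0, deviation payoff −£197.6 → loss £197.6.
£1608.8: truthful payoff £0, deviation payoff −£208.3 → loss £208.3.
£1511.8: truthful payoff £0, deviation payoff −£111.3 → loss £111.3.
£1805.7: truthful payoff £0, deviation payoff −£405.2 → loss £405.2.
£1422.1: truthful payoff £0, deviation payoff −£21.6 → loss £21.6.
Total loss = £197.6 + £208.3 + £111.3 + £405.2 + £21.6 = £944.

£944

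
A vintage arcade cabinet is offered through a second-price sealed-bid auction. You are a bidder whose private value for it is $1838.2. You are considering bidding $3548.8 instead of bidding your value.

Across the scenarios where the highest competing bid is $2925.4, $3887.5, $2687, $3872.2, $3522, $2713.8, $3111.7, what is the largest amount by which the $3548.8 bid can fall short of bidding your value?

$2925.4: truthful gives $0, deviation gives −$1087.2 → loss $1087.2.
$3887.5: same outcome either way → loss $0.
$2687: truthful gives $0, deviation gives −$848.8 → loss $848.8.
$3872.2: same outcome either way → loss $0.
$3522: truthful gives $0, deviation gives −$1683.8 → loss $1683.8.
$2713.8: truthful gives $0, deviation gives −$875.6 → loss $875.6.
$3111.7: truthful gives $0, deviation gives −$1273.5 → loss $1273.5.
Maximum loss: $1683.8.

$1683.8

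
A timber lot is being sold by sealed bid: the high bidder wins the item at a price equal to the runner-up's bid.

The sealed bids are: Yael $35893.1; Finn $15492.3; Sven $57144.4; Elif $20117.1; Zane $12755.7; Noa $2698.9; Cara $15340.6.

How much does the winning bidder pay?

$35893.1

Highest bid: Sven at $57144.4, so Sven wins.
Second-highest bid: Yael at $35893.1 — that is the price the winner pays.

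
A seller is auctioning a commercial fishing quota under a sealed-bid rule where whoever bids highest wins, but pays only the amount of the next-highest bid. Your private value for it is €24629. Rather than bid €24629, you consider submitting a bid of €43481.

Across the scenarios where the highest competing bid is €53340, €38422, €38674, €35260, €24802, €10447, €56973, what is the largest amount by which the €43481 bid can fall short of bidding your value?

€14045

€53340: same outcome either way → loss €0.
€38422: truthful gives €0, deviation gives −€13793 → loss €13793.
€38674: truthful gives €0, deviation gives −€14045 → loss €14045.
€35260: truthful gives €0, deviation gives −€10631 → loss €10631.
€24802: truthful gives €0, deviation gives −€173 → loss €173.
€10447: same outcome either way → loss €0.
€56973: same outcome either way → loss €0.
Maximum loss: €14045.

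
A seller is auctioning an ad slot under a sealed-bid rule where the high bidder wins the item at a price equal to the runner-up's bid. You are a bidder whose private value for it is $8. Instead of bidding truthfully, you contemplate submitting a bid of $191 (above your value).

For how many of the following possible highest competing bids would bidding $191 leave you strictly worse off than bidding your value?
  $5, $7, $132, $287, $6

1

The deviation hurts exactly when the highest competing bid lies strictly between $8 and $191 — overbidding then wins at a price above your value.
$5: below both → same outcome either way.
$7: below both → same outcome either way.
$132: inside the interval → strictly worse (loss $124).
$287: above both → same outcome either way.
$6: below both → same outcome either way.
Count: 1.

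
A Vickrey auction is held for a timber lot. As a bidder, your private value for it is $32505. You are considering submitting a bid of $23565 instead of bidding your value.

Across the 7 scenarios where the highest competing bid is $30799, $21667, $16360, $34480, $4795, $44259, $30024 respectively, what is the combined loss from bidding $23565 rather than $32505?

The deviation costs you only when the competing bid falls strictly between $23565 and $32505; elsewhere both bids give the same outcome.
$30799: truthful payoff $1706, deviation payoff $0 → loss $1706.
$21667: outcomes coincide → loss $0.
$16360: outcomes coincide → loss $0.
$34480: outcomes coincide → loss $0.
$4795: outcomes coincide → loss $0.
$44259: outcomes coincide → loss $0.
$30024: truthful payoff $2481, deviation payoff $0 → loss $2481.
Total loss = $1706 + $2481 = $4187.

$4187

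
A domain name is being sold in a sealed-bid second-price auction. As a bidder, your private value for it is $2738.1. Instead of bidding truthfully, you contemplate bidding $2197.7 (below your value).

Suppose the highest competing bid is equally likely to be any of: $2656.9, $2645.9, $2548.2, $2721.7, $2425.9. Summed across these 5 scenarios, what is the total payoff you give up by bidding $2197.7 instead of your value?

$691.9

The deviation costs you only when the competing bid falls strictly between $2197.7 and $2738.1; elsewhere both bids give the same outcome.
$2656.9: truthful payoff $81.2, deviation payoff $0 → loss $81.2.
$2645.9: truthful payoff $92.2, deviation payoff $0 → loss $92.2.
$2548.2: truthful payoff $189.9, deviation payoff $0 → loss $189.9.
$2721.7: truthful payoff $16.4, deviation payoff $0 → loss $16.4.
$2425.9: truthful payoff $312.2, deviation payoff $0 → loss $312.2.
Total loss = $81.2 + $92.2 + $189.9 + $16.4 + $312.2 = $691.9.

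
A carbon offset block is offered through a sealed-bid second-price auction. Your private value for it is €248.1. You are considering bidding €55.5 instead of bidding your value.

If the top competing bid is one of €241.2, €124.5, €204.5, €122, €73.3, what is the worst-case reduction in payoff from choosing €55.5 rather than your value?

€174.8

€241.2: truthful gives €6.9, deviation gives €0 → loss €6.9.
€124.5: truthful gives €123.6, deviation gives €0 → loss €123.6.
€204.5: truthful gives €43.6, deviation gives €0 → loss €43.6.
€122: truthful gives €126.1, deviation gives €0 → loss €126.1.
€73.3: truthful gives €174.8, deviation gives €0 → loss €174.8.
Maximum loss: €174.8.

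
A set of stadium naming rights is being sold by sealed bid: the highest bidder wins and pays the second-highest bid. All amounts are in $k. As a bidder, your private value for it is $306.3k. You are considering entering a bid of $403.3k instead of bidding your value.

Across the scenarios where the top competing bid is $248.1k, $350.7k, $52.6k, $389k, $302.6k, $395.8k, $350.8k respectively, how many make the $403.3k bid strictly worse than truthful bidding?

4

The deviation hurts exactly when the highest competing bid lies strictly between $306.3k and $403.3k — overbidding then wins at a price above your value.
$248.1k: below both → same outcome either way.
$350.7k: inside the interval → strictly worse (loss $44.4k).
$52.6k: below both → same outcome either way.
$389k: inside the interval → strictly worse (loss $82.7k).
$302.6k: below both → same outcome either way.
$395.8k: inside the interval → strictly worse (loss $89.5k).
$350.8k: inside the interval → strictly worse (loss $44.5k).
Count: 4.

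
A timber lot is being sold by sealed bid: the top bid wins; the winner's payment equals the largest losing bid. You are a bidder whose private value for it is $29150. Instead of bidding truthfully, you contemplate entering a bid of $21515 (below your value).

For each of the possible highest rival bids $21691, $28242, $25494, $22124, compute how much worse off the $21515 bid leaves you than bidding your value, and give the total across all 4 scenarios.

The deviation costs you only when the competing bid falls strictly between $21515 and $29150; elsewhere both bids give the same outcome.
$21691: truthful payoff $7459, deviation payoff $0 → loss $7459.
$28242: truthful payoff $908, deviation payoff $0 → loss $908.
$25494: truthful payoff $3656, deviation payoff $0 → loss $3656.
$22124: truthful payoff $7026, deviation payoff $0 → loss $7026.
Total loss = $7459 + $908 + $3656 + $7026 = $19049.
Because the price is fixed by the runner-up's bid, deviating from your value can only change a good outcome into a bad one — never the reverse.

$19049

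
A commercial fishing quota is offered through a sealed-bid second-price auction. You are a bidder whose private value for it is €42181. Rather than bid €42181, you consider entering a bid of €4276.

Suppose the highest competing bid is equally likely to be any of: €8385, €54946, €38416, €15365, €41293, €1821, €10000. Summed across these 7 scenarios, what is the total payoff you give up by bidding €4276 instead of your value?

The deviation costs you only when the competing bid falls strictly between €4276 and €42181; elsewhere both bids give the same outcome.
€8385: truthful payoff €33796, deviation payoff €0 → loss €33796.
€54946: outcomes coincide → loss €0.
€38416: truthful payoff €3765, deviation payoff €0 → loss €3765.
€15365: truthful payoff €26816, deviation payoff €0 → loss €26816.
€41293: truthful payoff €888, deviation payoff €0 → loss €888.
€1821: outcomes coincide → loss €0.
€10000: truthful payoff €32181, deviation payoff €0 → loss €32181.
Total loss = €33796 + €3765 + €26816 + €888 + €32181 = €97446.

€97446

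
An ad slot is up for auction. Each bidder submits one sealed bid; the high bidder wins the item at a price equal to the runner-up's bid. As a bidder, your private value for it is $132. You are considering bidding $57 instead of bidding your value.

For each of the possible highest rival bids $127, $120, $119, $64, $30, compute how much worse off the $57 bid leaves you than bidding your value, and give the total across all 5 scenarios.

The deviation costs you only when the competing bid falls strictly between $57 and $132; elsewhere both bids give the same outcome.
$127: truthful payoff $5, deviation payoff $0 → loss $5.
$120: truthful payoff $12, deviation payoff $0 → loss $12.
$119: truthful payoff $13, deviation payoff $0 → loss $13.
$64: truthful payoff $68, deviation payoff $0 → loss $68.
$30: outcomes coincide → loss $0.
Total loss = $5 + $12 + $13 + $68 = $98.

$98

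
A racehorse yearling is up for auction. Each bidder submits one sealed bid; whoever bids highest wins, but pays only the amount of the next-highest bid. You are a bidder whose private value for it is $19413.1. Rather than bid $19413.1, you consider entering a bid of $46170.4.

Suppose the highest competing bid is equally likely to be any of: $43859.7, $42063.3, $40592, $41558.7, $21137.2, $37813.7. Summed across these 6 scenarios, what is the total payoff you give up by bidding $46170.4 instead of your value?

$110546

The deviation costs you only when the competing bid falls strictly between $19413.1 and $46170.4; elsewhere both bids give the same outcome.
$43859.7: truthful payoff $0, deviation payoff −$24446.6 → loss $24446.6.
$42063.3: truthful payoff $0, deviation payoff −$22650.2 → loss $22650.2.
$40592: truthful payoff $0, deviation payoff −$21178.9 → loss $21178.9.
$41558.7: truthful payoff $0, deviation payoff −$22145.6 → loss $22145.6.
$21137.2: truthful payoff $0, deviation payoff −$1724.1 → loss $1724.1.
$37813.7: truthful payoff $0, deviation payoff −$18400.6 → loss $18400.6.
Total loss = $24446.6 + $22650.2 + $21178.9 + $22145.6 + $1724.1 + $18400.6 = $110546.
Because the price is fixed by the runner-up's bid, deviating from your value can only change a good outcome into a bad one — never the reverse.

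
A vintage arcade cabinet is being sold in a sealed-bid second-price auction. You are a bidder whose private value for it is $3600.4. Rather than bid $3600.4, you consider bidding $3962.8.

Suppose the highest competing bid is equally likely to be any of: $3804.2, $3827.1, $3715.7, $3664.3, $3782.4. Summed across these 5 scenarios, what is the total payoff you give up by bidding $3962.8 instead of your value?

The deviation costs you only when the competing bid falls strictly between $3600.4 and $3962.8; elsewhere both bids give the same outcome.
$3804.2: truthful payoff $0, deviation payoff −$203.8 → loss $203.8.
$3827.1: truthful payoff $0, deviation payoff −$226.7 → loss $226.7.
$3715.7: truthful payoff $0, deviation payoff −$115.3 → loss $115.3.
$3664.3: truthful payoff $0, deviation payoff −$63.9 → loss $63.9.
$3782.4: truthful payoff $0, deviation payoff −$182 → loss $182.
Total loss = $203.8 + $226.7 + $115.3 + $63.9 + $182 = $791.7.

$791.7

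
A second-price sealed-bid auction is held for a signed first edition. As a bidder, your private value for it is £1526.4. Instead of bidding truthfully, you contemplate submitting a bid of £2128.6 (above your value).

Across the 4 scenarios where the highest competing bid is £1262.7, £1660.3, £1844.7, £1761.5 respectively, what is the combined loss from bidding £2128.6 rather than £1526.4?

£687.3

The deviation costs you only when the competing bid falls strictly between £1526.4 and £2128.6; elsewhere both bids give the same outcome.
£1262.7: outcomes coincide → loss £0.
£1660.3: truthful payoff £0, deviation payoff −£133.9 → loss £133.9.
£1844.7: truthful payoff £0, deviation payoff −£318.3 → loss £318.3.
£1761.5: truthful payoff £0, deviation payoff −£235.1 → loss £235.1.
Total loss = £133.9 + £318.3 + £235.1 = £687.3.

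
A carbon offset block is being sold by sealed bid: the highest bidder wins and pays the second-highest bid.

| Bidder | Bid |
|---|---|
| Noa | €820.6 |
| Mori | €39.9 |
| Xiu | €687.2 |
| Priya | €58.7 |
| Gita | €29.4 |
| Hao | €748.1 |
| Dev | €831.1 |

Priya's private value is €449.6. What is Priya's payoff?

Highest bid: Dev at €831.1, so Dev wins.
Second-highest bid: Noa at €820.6 — that is the price the winner pays.
Priya did not win, so Priya pays nothing and receives nothing: payoff €0.

€0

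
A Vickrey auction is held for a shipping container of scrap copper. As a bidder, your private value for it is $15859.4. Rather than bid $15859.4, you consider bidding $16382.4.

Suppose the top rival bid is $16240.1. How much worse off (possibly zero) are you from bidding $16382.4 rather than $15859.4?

Bidding your value $15859.4: you lose (since $15859.4 < $16240.1). Payoff $0.
Bidding $16382.4: you win and pay $16240.1. Payoff $15859.4 − $16240.1 = −$380.7.
The competing bid $16240.1 lies between your value and your inflated bid, so overbidding wins an item priced above your value.
Loss from deviating = $0 − (−$380.7) = $380.7.

$380.7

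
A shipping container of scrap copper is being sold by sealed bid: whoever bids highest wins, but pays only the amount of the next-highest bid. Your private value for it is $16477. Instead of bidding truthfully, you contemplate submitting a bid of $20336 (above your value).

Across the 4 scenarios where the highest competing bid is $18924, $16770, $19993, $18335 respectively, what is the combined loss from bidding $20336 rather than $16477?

$8114

The deviation costs you only when the competing bid falls strictly between $16477 and $20336; elsewhere both bids give the same outcome.
$18924: truthful payoff $0, deviation payoff −$2447 → loss $2447.
$16770: truthful payoff $0, deviation payoff −$293 → loss $293.
$19993: truthful payoff $0, deviation payoff −$3516 → loss $3516.
$18335: truthful payoff $0, deviation payoff −$1858 → loss $1858.
Total loss = $2447 + $293 + $3516 + $1858 = $8114.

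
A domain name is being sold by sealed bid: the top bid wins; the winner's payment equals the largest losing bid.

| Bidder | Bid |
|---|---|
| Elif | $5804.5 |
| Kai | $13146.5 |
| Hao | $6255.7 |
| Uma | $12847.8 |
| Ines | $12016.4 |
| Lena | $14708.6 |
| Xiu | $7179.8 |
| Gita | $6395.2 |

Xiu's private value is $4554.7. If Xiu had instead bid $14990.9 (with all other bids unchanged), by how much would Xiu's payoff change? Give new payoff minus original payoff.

The highest bid among the other bidders is $14708.6; Xiu's bid doesn't change that.
Original bid $7179.8: Xiu is not highest (top rival bid is $14708.6); payoff $0.
Alternative bid $14990.9: Xiu is highest, pays the top rival bid $14708.6; payoff $4554.7 − $14708.6 = −$10153.9.
Change in payoff = −$10153.9 − ($0) = −$10153.9.

−$10153.9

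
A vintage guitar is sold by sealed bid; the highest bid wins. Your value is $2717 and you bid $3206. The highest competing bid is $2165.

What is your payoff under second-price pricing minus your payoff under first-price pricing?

$1041

You have the highest bid, so you win under either rule.
Second-price: pay $2165 → payoff $552.
First-price: pay your own bid $3206 → payoff −$489.
Difference = $552 − (−$489) = $1041.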